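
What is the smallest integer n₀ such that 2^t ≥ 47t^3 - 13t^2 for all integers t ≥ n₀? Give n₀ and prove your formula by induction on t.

n₀ = 19

At t = 18: 262144 < 269892, so the inequality fails and n₀ ≥ 19. We prove 2^t ≥ 47t^3 - 13t^2 for all t ≥ 19.
Base case (t = 19): 2^t = 524288 and 47t^3 - 13t^2 = 317680, so 524288 ≥ 317680.
Inductive step: assume the claim holds for t = r, so 2^r ≥ 47r^3 - 13r^2.
Then 2^(r + 1) = 2·(2^r) ≥ 2·(47r^3 - 13r^2).
Also, for r ≥ 19 we have 2·(47r^3 - 13r^2) ≥ 47(r+1)^3 - 13(r+1)^2, since 2·(47r^3 - 13r^2) − (47(r+1)^3 - 13(r+1)^2) = 47r^3 - 154r^2 - 115r - 34, which is nonnegative for all r ≥ 19.
Combining, 2^(r + 1) ≥ 47(r+1)^3 - 13(r+1)^2.
By the principle of mathematical induction, the result holds for all t ≥ 19.
Hence the smallest such n₀ is 19.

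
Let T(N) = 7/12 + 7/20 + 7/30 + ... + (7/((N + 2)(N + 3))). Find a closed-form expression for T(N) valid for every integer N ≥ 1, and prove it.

T(N) = 7N/(3(N + 3))

We claim T(N) = 7N/(3(N + 3)) for all N ≥ 1.
When N = 1: T(1) = 7/12, and the closed form gives 7/12. They agree.
Inductive step: assume the claim holds for N = r, so T(r) = 7r/(3(r + 3)).
Then T(r+1) = T(r) + (7/((r + 3)(r + 4))) = (7r/(3(r + 3))) + (7/((r + 3)(r + 4))).
Simplifying, T(r+1) = 7(r + 1)/(3(r + 4)) = 7(r+1)/(3((r+1) + 3)),
which is the closed form with N = r+1.
This completes the induction.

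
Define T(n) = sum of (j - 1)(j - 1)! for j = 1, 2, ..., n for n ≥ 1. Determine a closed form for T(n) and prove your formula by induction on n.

We claim T(n) = n! - 1 for all n ≥ 1.
Base case (n = 1): T(1) = 0, and the closed form gives 0. They agree.
Inductive step: assume the claim holds for n = j, so T(j) = j! - 1.
Then T(j+1) = T(j) + (j·j!) = (j! - 1) + (j·j!).
Simplifying, T(j+1) = (j+1)! - 1,
which is the closed form with n = j+1.
Hence, by induction on n, the claim holds for every n ≥ 1.

T(n) = n! - 1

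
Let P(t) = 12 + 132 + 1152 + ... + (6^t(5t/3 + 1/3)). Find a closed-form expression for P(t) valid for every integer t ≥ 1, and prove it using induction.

P(t) = 2·6^t·t

We claim P(t) = 2·6^t·t for all t ≥ 1.
Base case (t = 1): P(1) = 12, and the closed form gives 12. They agree.
Suppose the result is true for t = r, so P(r) = 2·6^r·r.
Then P(r+1) = P(r) + (6^r(10r + 12)) = (2·6^r·r) + (6^r(10r + 12)).
Simplifying, P(r+1) = 12·6^r(r + 1) = 2·6^(r+1)·(r+1),
which is the closed form with t = r+1.
By the principle of mathematical induction, the result holds for all t ≥ 1.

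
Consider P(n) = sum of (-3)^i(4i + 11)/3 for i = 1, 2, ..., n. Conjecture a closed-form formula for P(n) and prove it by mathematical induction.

P(n) = (-3)^n(n + 3) - 3

We claim P(n) = (-3)^n(n + 3) - 3 for all n ≥ 1.
For the base case n = 1: P(1) = -15, and the closed form gives -15. They agree.
For the inductive step, assume it holds for an arbitrary i ≥ 1, so P(i) = (-3)^i(i + 3) - 3.
Then P(i+1) = P(i) + ((-3)^i(-4i - 15)) = ((-3)^i(i + 3) - 3) + ((-3)^i(-4i - 15)).
Simplifying, P(i+1) = -3(-3)^i·i - 12(-3)^i - 3 = (-3)^(i+1)((i+1) + 3) - 3,
which is the closed form with n = i+1.
By the principle of mathematical induction, the result holds for all n ≥ 1.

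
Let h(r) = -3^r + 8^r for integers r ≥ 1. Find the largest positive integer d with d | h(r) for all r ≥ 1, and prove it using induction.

d = 5

Computing the first values: h(1) = 5 and h(2) = 55; gcd(5, 55) = 5, so d ≤ 5.
We prove 5 | -3^r + 8^r for all r ≥ 1 by induction on r.
For the base case r = 1: h(1) = 5 = 5·(1), so 5 | h(1).
Suppose the result is true for r = i, i.e. 5 | h(i). Then
8^{i+1} − 3^{i+1} = 8·8^i − 3·3^i = 8·(8^i − 3^i) + (5)·3^i. The first term is divisible by 5 by the inductive hypothesis, and the second term (5)·3^i is divisible by 5 since 5 | 5. Hence 5 | h(i+1).
By induction, the statement is established for all r ≥ 1.
Therefore the largest such d is 5.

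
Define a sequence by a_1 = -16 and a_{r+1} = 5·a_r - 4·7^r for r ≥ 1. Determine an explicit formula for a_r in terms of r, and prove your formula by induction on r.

a_r = -2·5^(r - 1) - 2·7^r

Computing the first terms: a_1 = -16, a_2 = -108, a_3 = -736. This suggests a_r = -2·5^(r - 1) - 2·7^r.
When r = 1: the formula gives -16 = -16 = a_1.
Inductive step: suppose the statement holds for some i ≥ 1, so a_i = -2·5^(i - 1) - 2·7^i.
Then a_{i+1} = 5·a_i - 4·7^i = 5·(-2·5^(i - 1) - 2·7^i) - 4·7^i = -2·5^i - 2·7^(i + 1) = -2·5^((i+1) - 1) - 2·7^(i+1),
which is the claimed formula at r = i+1.
By induction, the statement is established for all r ≥ 1.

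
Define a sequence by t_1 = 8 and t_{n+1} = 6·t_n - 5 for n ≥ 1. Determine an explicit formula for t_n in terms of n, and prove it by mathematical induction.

t_n = 7·6^(n - 1) + 1

Computing the first terms: t_1 = 8, t_2 = 43, t_3 = 253. This suggests t_n = 7·6^(n - 1) + 1.
Base step (n = 1): the formula gives 8 = 8 = t_1.
Suppose the result is true for n = j, so t_j = 7·6^(j - 1) + 1.
Then t_{j+1} = 6·t_j - 5 = 6·(7·6^(j - 1) + 1) - 5 = 7·6^j + 1 = 7·6^((j+1) - 1) + 1,
which is the claimed formula at n = j+1.
By induction, the statement is established for all n ≥ 1.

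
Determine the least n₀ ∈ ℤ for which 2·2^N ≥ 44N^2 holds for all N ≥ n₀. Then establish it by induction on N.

n₀ = 12

At N = 11: 4096 < 5324, so the inequality fails and n₀ ≥ 12. We prove 2·2^N ≥ 44N^2 for all N ≥ 12.
Base step (N = 12): 2·2^N = 8192 and 44N^2 = 6336, so 8192 ≥ 6336.
Suppose the result is true for N = j, so 2·2^j ≥ 44j^2.
Then 2·2^(j + 1) = 2·(2·2^j) ≥ 2·(44j^2).
Also, for j ≥ 12 we have 2·(44j^2) ≥ 44(j+1)^2, since 2 ≥ (1 + 1/j)^2 for all j ≥ 12.
Combining, 2·2^(j + 1) ≥ 44(j+1)^2.
This completes the induction.
Hence the smallest such n₀ is 12.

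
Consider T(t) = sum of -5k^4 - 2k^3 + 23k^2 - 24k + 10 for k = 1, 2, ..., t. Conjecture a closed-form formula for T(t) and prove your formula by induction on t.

T(t) = -t(t^4 + 3t^3 - 5t^2 + t - 2)

We claim T(t) = -t(t^4 + 3t^3 - 5t^2 + t - 2) for all t ≥ 1.
Base case (t = 1): T(1) = 2, and the closed form gives 2. They agree.
For the inductive step, assume it holds for an arbitrary k ≥ 1, so T(k) = k(-k^4 - 3k^3 + 5k^2 - k + 2).
Then T(k+1) = T(k) + (-5k^4 - 22k^3 - 13k^2 - 4k + 2) = (k(-k^4 - 3k^3 + 5k^2 - k + 2)) + (-5k^4 - 22k^3 - 13k^2 - 4k + 2).
Simplifying, T(k+1) = -(k + 1)(k^4 + 7k^3 + 10k^2 + 4k - 2) = -(k+1)((k+1)^4 + 3(k+1)^3 - 5(k+1)^2 + (k+1) - 2),
which is the closed form with t = k+1.
By induction, the statement is established for all t ≥ 1.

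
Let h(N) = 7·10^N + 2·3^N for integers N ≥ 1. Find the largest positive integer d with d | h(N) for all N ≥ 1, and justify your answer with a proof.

d = 2

Computing the first values: h(1) = 76 and h(2) = 718; gcd(76, 718) = 2, so d ≤ 2.
We prove 2 | 7·10^N + 2·3^N for all N ≥ 1 by induction on N.
When N = 1: h(1) = 76 = 2·(38), so 2 | h(1).
For the inductive step, assume it holds for an arbitrary k ≥ 1, i.e. 2 | h(k). Then
h(k+1) − 10·h(k) = (7·10^(k+1) + 2·3^(k+1)) − 10·(7·10^k + 2·3^k) = (2)·3^k·(3 − 10) = (-14)·3^k. Since 2 | h(k) by the inductive hypothesis, 2 | 10·h(k); and 2 | -14 since -14 = 2·-7. Therefore 2 | h(k+1).
Hence, by induction on N, the claim holds for every N ≥ 1.
Therefore the largest such d is 2.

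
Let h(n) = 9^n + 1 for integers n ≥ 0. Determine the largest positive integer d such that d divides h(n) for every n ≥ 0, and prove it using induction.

Computing the first values: h(0) = 2 and h(1) = 10; gcd(2, 10) = 2, so d ≤ 2.
We prove 2 | 9^n + 1 for all n ≥ 0 by induction on n.
Base case (n = 0): h(0) = 2 = 2·(1), so 2 | h(0).
Inductive step: suppose the statement holds for some j ≥ 0, i.e. 2 | h(j). Then
h(j+1) = 9^(j+1) + 1 = 9·(9^j + 1) - 8 = 9·h(j) - 8. The first term is divisible by 2 by the inductive hypothesis, and -8 is divisible by 2. Hence 2 | h(j+1).
By induction, the statement is established for all n ≥ 0.
Therefore the largest such d is 2.

d = 2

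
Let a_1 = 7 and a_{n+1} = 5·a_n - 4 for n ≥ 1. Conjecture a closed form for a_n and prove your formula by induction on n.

a_n = 6·5^(n - 1) + 1

Computing the first terms: a_1 = 7, a_2 = 31, a_3 = 151. This suggests a_n = 6·5^(n - 1) + 1.
When n = 1: the formula gives 7 = 7 = a_1.
Suppose the result is true for n = j, so a_j = 6·5^(j - 1) + 1.
Then a_{j+1} = 5·a_j - 4 = 5·(6·5^(j - 1) + 1) - 4 = 6·5^j + 1 = 6·5^((j+1) - 1) + 1,
which is the claimed formula at n = j+1.
By the principle of mathematical induction, the result holds for all n ≥ 1.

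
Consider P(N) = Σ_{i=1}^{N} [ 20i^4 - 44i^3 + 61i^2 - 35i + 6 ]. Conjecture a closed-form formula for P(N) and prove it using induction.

We claim P(N) = N(4N^4 - N^3 + 5N^2 + 2N - 2) for all N ≥ 1.
For the base case N = 1: P(1) = 8, and the closed form gives 8. They agree.
Inductive step: suppose the statement holds for some i ≥ 1, so P(i) = i(4i^4 - i^3 + 5i^2 + 2i - 2).
Then P(i+1) = P(i) + (20i^4 + 36i^3 + 49i^2 + 35i + 8) = (i(4i^4 - i^3 + 5i^2 + 2i - 2)) + (20i^4 + 36i^3 + 49i^2 + 35i + 8).
Simplifying, P(i+1) = (i + 1)(4i^4 + 15i^3 + 26i^2 + 25i + 8) = (i+1)(4(i+1)^4 - (i+1)^3 + 5(i+1)^2 + 2(i+1) - 2),
which is the closed form with N = i+1.
Hence, by induction on N, the claim holds for every N ≥ 1.

P(N) = N(4N^4 - N^3 + 5N^2 + 2N - 2)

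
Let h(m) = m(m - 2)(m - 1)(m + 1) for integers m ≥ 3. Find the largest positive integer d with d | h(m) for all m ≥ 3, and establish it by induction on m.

Computing the first values: h(3) = 24 and h(4) = 120; gcd(24, 120) = 24, so d ≤ 24.
We prove 24 | m(m - 2)(m - 1)(m + 1) for all m ≥ 3 by induction on m.
When m = 3: h(3) = 24 = 24·(1), so 24 | h(3).
Inductive step: suppose the statement holds for some p ≥ 3, i.e. 24 | h(p). Then
h(p+1) − h(p) = (p-1)·p·(p+1)·(p+2) − (p-2)·(p-1)·p·(p+1) = (p-1)·p·(p+1)·[(p+2) − (p-2)] = 4·(p-1)·p·(p+1). The product of 3 consecutive integers is divisible by (3)! = 6, so h(p+1) − h(p) is divisible by 4·6 = 24. By the inductive hypothesis 24 | h(p), hence 24 | h(p+1).
By induction, the statement is established for all m ≥ 3.
Therefore the largest such d is 24.

d = 24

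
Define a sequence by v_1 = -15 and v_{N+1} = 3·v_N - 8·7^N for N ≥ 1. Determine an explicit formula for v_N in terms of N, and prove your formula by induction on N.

v_N = -3^(N - 1) - 2·7^N

Computing the first terms: v_1 = -15, v_2 = -101, v_3 = -695. This suggests v_N = -3^(N - 1) - 2·7^N.
For the base case N = 1: the formula gives -15 = -15 = v_1.
Inductive step: suppose the statement holds for some j ≥ 1, so v_j = -3^(j - 1) - 2·7^j.
Then v_{j+1} = 3·v_j - 8·7^j = 3·(-3^(j - 1) - 2·7^j) - 8·7^j = -3^j - 2·7^(j + 1) = -3^((j+1) - 1) - 2·7^(j+1),
which is the claimed formula at N = j+1.
By the principle of mathematical induction, the result holds for all N ≥ 1.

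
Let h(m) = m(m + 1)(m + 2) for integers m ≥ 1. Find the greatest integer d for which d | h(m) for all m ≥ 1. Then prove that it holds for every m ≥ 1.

Computing the first values: h(1) = 6 and h(2) = 24; gcd(6, 24) = 6, so d ≤ 6.
We prove 6 | m(m + 1)(m + 2) for all m ≥ 1 by induction on m.
For the base case m = 1: h(1) = 6 = 6·(1), so 6 | h(1).
Inductive step: assume the claim holds for m = k, i.e. 6 | h(k). Then
h(k+1) − h(k) = (k+1)·(k+2)·(k+3) − k·(k+1)·(k+2) = (k+1)·(k+2)·[(k+3) − k] = 3·(k+1)·(k+2). The product of 2 consecutive integers is divisible by (2)! = 2, so h(k+1) − h(k) is divisible by 3·2 = 6. By the inductive hypothesis 6 | h(k), hence 6 | h(k+1).
This completes the induction.
Therefore the largest such d is 6.

d = 6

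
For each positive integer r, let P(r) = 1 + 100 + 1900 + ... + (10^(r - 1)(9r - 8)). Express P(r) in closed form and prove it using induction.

P(r) = 10^r(r - 1) + 1

We claim P(r) = 10^r(r - 1) + 1 for all r ≥ 1.
For the base case r = 1: P(1) = 1, and the closed form gives 1. They agree.
Inductive step: assume the claim holds for r = p, so P(p) = 10^p(p - 1) + 1.
Then P(p+1) = P(p) + (10^p(9p + 1)) = (10^p(p - 1) + 1) + (10^p(9p + 1)).
Simplifying, P(p+1) = 10^(p + 1)p + 1 = 10^(p+1)((p+1) - 1) + 1,
which is the closed form with r = p+1.
Hence, by induction on r, the claim holds for every r ≥ 1.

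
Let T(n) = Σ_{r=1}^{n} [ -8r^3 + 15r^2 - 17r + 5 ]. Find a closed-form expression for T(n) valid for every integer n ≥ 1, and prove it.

We claim T(n) = -n(2n^3 - n^2 + 3n + 1) for all n ≥ 1.
When n = 1: T(1) = -5, and the closed form gives -5. They agree.
Suppose the result is true for n = r, so T(r) = r(-2r^3 + r^2 - 3r - 1).
Then T(r+1) = T(r) + (-8r^3 - 9r^2 - 11r - 5) = (r(-2r^3 + r^2 - 3r - 1)) + (-8r^3 - 9r^2 - 11r - 5).
Simplifying, T(r+1) = -(r + 1)(2r^3 + 5r^2 + 7r + 5) = -(r+1)(2(r+1)^3 - (r+1)^2 + 3(r+1) + 1),
which is the closed form with n = r+1.
By induction, the statement is established for all n ≥ 1.

T(n) = -n(2n^3 - n^2 + 3n + 1)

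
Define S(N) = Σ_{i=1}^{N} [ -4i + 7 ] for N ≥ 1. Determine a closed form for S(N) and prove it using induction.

S(N) = -N(2N - 5)

We claim S(N) = -N(2N - 5) for all N ≥ 1.
When N = 1: S(1) = 3, and the closed form gives 3. They agree.
Inductive step: assume the claim holds for N = i, so S(i) = i(-2i + 5).
Then S(i+1) = S(i) + (-4i + 3) = (i(-2i + 5)) + (-4i + 3).
Simplifying, S(i+1) = -(i + 1)(2i - 3) = -(i+1)(2(i+1) - 5),
which is the closed form with N = i+1.
Hence, by induction on N, the claim holds for every N ≥ 1.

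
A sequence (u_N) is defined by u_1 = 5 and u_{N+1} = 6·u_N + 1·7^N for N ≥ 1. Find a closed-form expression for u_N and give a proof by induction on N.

Computing the first terms: u_1 = 5, u_2 = 37, u_3 = 271. This suggests u_N = -2·6^(N - 1) + 7^N.
When N = 1: the formula gives 5 = 5 = u_1.
Inductive step: suppose the statement holds for some r ≥ 1, so u_r = -2·6^(r - 1) + 7^r.
Then u_{r+1} = 6·u_r + 1·7^r = 6·(-2·6^(r - 1) + 7^r) + 1·7^r = -2·6^r + 7^(r + 1) = -2·6^((r+1) - 1) + 7^(r+1),
which is the claimed formula at N = r+1.
By the principle of mathematical induction, the result holds for all N ≥ 1.

u_N = -2·6^(N - 1) + 7^N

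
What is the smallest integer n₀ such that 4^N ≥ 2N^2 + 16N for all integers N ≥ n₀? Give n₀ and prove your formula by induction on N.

At N = 3: 64 < 66, so the inequality fails and n₀ ≥ 4. We prove 4^N ≥ 2N^2 + 16N for all N ≥ 4.
Base case (N = 4): 4^N = 256 and 2N^2 + 16N = 96, so 256 ≥ 96.
Inductive step: assume the claim holds for N = k, so 4^k ≥ 2k^2 + 16k.
Then 4^(k + 1) = 4·(4^k) ≥ 4·(2k^2 + 16k).
Also, for k ≥ 4 we have 4·(2k^2 + 16k) ≥ 2(k+1)^2 + 16(k+1), since 4·(2k^2 + 16k) − (2(k+1)^2 + 16(k+1)) = 6k^2 + 44k - 18, which is nonnegative for all k ≥ 4.
Combining, 4^(k + 1) ≥ 2(k+1)^2 + 16(k+1).
Hence, by induction on N, the claim holds for every N ≥ 4.
Hence the smallest such n₀ is 4.

n₀ = 4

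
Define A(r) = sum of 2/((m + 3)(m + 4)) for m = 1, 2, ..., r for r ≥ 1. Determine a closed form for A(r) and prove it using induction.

We claim A(r) = r/(2(r + 4)) for all r ≥ 1.
Base step (r = 1): A(1) = 1/10, and the closed form gives 1/10. They agree.
Suppose the result is true for r = m, so A(m) = m/(2(m + 4)).
Then A(m+1) = A(m) + (2/((m + 4)(m + 5))) = (m/(2(m + 4))) + (2/((m + 4)(m + 5))).
Simplifying, A(m+1) = (m + 1)/(2(m + 5)) = (m+1)/(2((m+1) + 4)),
which is the closed form with r = m+1.
Hence, by induction on r, the claim holds for every r ≥ 1.

A(r) = r/(2(r + 4))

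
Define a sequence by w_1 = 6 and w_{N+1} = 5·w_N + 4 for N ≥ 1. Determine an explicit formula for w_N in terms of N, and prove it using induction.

Computing the first terms: w_1 = 6, w_2 = 34, w_3 = 174. This suggests w_N = 7·5^(N - 1) - 1.
For the base case N = 1: the formula gives 6 = 6 = w_1.
Suppose the result is true for N = j, so w_j = 7·5^(j - 1) - 1.
Then w_{j+1} = 5·w_j + 4 = 5·(7·5^(j - 1) - 1) + 4 = 7·5^j - 1 = 7·5^((j+1) - 1) - 1,
which is the claimed formula at N = j+1.
This completes the induction.

w_N = 7·5^(N - 1) - 1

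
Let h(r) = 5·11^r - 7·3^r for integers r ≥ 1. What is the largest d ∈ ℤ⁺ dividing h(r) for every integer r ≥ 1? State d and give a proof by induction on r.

d = 2

Computing the first values: h(1) = 34 and h(2) = 542; gcd(34, 542) = 2, so d ≤ 2.
We prove 2 | 5·11^r - 7·3^r for all r ≥ 1 by induction on r.
Base case (r = 1): h(1) = 34 = 2·(17), so 2 | h(1).
Inductive step: assume the claim holds for r = i, i.e. 2 | h(i). Then
h(i+1) − 11·h(i) = (5·11^(i+1) - 7·3^(i+1)) − 11·(5·11^i - 7·3^i) = (-7)·3^i·(3 − 11) = (56)·3^i. Since 2 | h(i) by the inductive hypothesis, 2 | 11·h(i); and 2 | 56 since 56 = 2·28. Therefore 2 | h(i+1).
By the principle of mathematical induction, the result holds for all r ≥ 1.
Therefore the largest such d is 2.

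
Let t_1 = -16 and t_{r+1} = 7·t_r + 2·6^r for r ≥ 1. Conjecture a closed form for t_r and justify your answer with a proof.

Computing the first terms: t_1 = -16, t_2 = -100, t_3 = -628. This suggests t_r = -2·6^r - 4·7^(r - 1).
When r = 1: the formula gives -16 = -16 = t_1.
Inductive step: assume the claim holds for r = m, so t_m = -2·6^m - 4·7^(m - 1).
Then t_{m+1} = 7·t_m + 2·6^m = 7·(-2·6^m - 4·7^(m - 1)) + 2·6^m = -2·6^(m + 1) - 4·7^m = -2·6^(m+1) - 4·7^((m+1) - 1),
which is the claimed formula at r = m+1.
By induction, the statement is established for all r ≥ 1.

t_r = -2·6^r - 4·7^(r - 1)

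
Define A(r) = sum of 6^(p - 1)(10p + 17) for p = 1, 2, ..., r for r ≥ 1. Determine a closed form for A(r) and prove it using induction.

A(r) = 6^r(2r + 3) - 3

We claim A(r) = 6^r(2r + 3) - 3 for all r ≥ 1.
Base case (r = 1): A(1) = 27, and the closed form gives 27. They agree.
Inductive step: assume the claim holds for r = p, so A(p) = 6^p(2p + 3) - 3.
Then A(p+1) = A(p) + (6^p(10p + 27)) = (6^p(2p + 3) - 3) + (6^p(10p + 27)).
Simplifying, A(p+1) = 12·6^p·p + 30·6^p - 3 = 6^(p+1)(2(p+1) + 3) - 3,
which is the closed form with r = p+1.
Hence, by induction on r, the claim holds for every r ≥ 1.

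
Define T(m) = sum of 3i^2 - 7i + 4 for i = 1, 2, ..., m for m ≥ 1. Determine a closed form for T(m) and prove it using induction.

We claim T(m) = m(m - 1)^2 for all m ≥ 1.
Base case (m = 1): T(1) = 0, and the closed form gives 0. They agree.
Inductive step: assume the claim holds for m = i, so T(i) = i(i^2 - 2i + 1).
Then T(i+1) = T(i) + (i(3i - 1)) = (i(i^2 - 2i + 1)) + (i(3i - 1)).
Simplifying, T(i+1) = i^2·(i + 1) = (i+1)((i+1) - 1)^2,
which is the closed form with m = i+1.
By induction, the statement is established for all m ≥ 1.

T(m) = m(m - 1)^2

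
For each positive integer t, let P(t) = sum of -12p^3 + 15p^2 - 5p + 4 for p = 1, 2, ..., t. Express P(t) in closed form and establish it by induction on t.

P(t) = -t(3t^3 + t^2 - 2t - 4)

We claim P(t) = -t(3t^3 + t^2 - 2t - 4) for all t ≥ 1.
When t = 1: P(1) = 2, and the closed form gives 2. They agree.
Suppose the result is true for t = p, so P(p) = p(-3p^3 - p^2 + 2p + 4).
Then P(p+1) = P(p) + (-12p^3 - 21p^2 - 11p + 2) = (p(-3p^3 - p^2 + 2p + 4)) + (-12p^3 - 21p^2 - 11p + 2).
Simplifying, P(p+1) = -(p + 1)(3p^3 + 10p^2 + 9p - 2) = -(p+1)(3(p+1)^3 + (p+1)^2 - 2(p+1) - 4),
which is the closed form with t = p+1.
By the principle of mathematical induction, the result holds for all t ≥ 1.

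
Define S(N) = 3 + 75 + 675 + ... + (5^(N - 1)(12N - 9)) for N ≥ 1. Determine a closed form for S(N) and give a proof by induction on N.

We claim S(N) = 3·5^N(N - 1) + 3 for all N ≥ 1.
When N = 1: S(1) = 3, and the closed form gives 3. They agree.
Suppose the result is true for N = j, so S(j) = 3·5^j(j - 1) + 3.
Then S(j+1) = S(j) + (5^j(12j + 3)) = (3·5^j(j - 1) + 3) + (5^j(12j + 3)).
Simplifying, S(j+1) = 15·5^j·j + 3 = 3·5^(j+1)((j+1) - 1) + 3,
which is the closed form with N = j+1.
By induction, the statement is established for all N ≥ 1.

S(N) = 3·5^N(N - 1) + 3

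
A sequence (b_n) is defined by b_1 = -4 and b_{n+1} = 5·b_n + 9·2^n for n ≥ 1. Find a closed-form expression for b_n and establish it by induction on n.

Computing the first terms: b_1 = -4, b_2 = -2, b_3 = 26. This suggests b_n = -3·2^n + 2·5^(n - 1).
When n = 1: the formula gives -4 = -4 = b_1.
For the inductive step, assume it holds for an arbitrary i ≥ 1, so b_i = -3·2^i + 2·5^(i - 1).
Then b_{i+1} = 5·b_i + 9·2^i = 5·(-3·2^i + 2·5^(i - 1)) + 9·2^i = -3·2^(i + 1) + 2·5^i = -3·2^(i+1) + 2·5^((i+1) - 1),
which is the claimed formula at n = i+1.
By the principle of mathematical induction, the result holds for all n ≥ 1.

b_n = -3·2^n + 2·5^(n - 1)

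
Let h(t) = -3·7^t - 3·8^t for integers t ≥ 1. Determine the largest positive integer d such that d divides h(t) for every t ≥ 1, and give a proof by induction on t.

d = 3

Computing the first values: h(1) = -45 and h(2) = -339; gcd(-45, -339) = 3, so d ≤ 3.
We prove 3 | -3·7^t - 3·8^t for all t ≥ 1 by induction on t.
Base case (t = 1): h(1) = -45 = 3·(-15), so 3 | h(1).
Inductive step: suppose the statement holds for some m ≥ 1, i.e. 3 | h(m). Then
h(m+1) − 8·h(m) = (-3·7^(m+1) - 3·8^(m+1)) − 8·(-3·7^m - 3·8^m) = (-3)·7^m·(7 − 8) = (3)·7^m. Since 3 | h(m) by the inductive hypothesis, 3 | 8·h(m); and 3 | 3 since 3 = 3·1. Therefore 3 | h(m+1).
By induction, the statement is established for all t ≥ 1.
Therefore the largest such d is 3.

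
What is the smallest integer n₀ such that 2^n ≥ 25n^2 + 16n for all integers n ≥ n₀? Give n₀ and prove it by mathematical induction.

n₀ = 12

At n = 11: 2048 < 3201, so the inequality fails and n₀ ≥ 12. We prove 2^n ≥ 25n^2 + 16n for all n ≥ 12.
Base case (n = 12): 2^n = 4096 and 25n^2 + 16n = 3792, so 4096 ≥ 3792.
Suppose the result is true for n = k, so 2^k ≥ 25k^2 + 16k.
Then 2^(k + 1) = 2·(2^k) ≥ 2·(25k^2 + 16k).
Also, for k ≥ 12 we have 2·(25k^2 + 16k) ≥ 25(k+1)^2 + 16(k+1), since 2·(25k^2 + 16k) − (25(k+1)^2 + 16(k+1)) = 25k^2 - 34k - 41, which is nonnegative for all k ≥ 12.
Combining, 2^(k + 1) ≥ 25(k+1)^2 + 16(k+1).
This completes the induction.
Hence the smallest such n₀ is 12.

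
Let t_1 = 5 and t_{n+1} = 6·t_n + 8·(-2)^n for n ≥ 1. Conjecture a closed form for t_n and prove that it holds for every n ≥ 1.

Computing the first terms: t_1 = 5, t_2 = 14, t_3 = 116. This suggests t_n = -(-2)^n + 3·6^(n - 1).
For the base case n = 1: the formula gives 5 = 5 = t_1.
Inductive step: assume the claim holds for n = p, so t_p = -(-2)^p + 3·6^(p - 1).
Then t_{p+1} = 6·t_p + 8·(-2)^p = 6·(-(-2)^p + 3·6^(p - 1)) + 8·(-2)^p = -(-2)^(p + 1) + 3·6^p = -(-2)^(p+1) + 3·6^((p+1) - 1),
which is the claimed formula at n = p+1.
This completes the induction.

t_n = -(-2)^n + 3·6^(n - 1)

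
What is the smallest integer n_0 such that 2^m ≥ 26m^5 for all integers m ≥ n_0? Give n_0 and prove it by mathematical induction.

n_0 = 29

At m = 28: 268435456 < 447469568, so the inequality fails and n_0 ≥ 29. We prove 2^m ≥ 26m^5 for all m ≥ 29.
When m = 29: 2^m = 536870912 and 26m^5 = 533289874, so 536870912 ≥ 533289874.
Inductive step: assume the claim holds for m = j, so 2^j ≥ 26j^5.
Then 2^(j + 1) = 2·(2^j) ≥ 2·(26j^5).
Also, for j ≥ 29 we have 2·(26j^5) ≥ 26(j+1)^5, since 2 ≥ (1 + 1/j)^5 for all j ≥ 29.
Combining, 2^(j + 1) ≥ 26(j+1)^5.
This completes the induction.
Hence the smallest such n_0 is 29.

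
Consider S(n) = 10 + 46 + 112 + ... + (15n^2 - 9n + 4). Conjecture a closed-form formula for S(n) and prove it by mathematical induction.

S(n) = n(5n^2 + 3n + 2)

We claim S(n) = n(5n^2 + 3n + 2) for all n ≥ 1.
When n = 1: S(1) = 10, and the closed form gives 10. They agree.
Suppose the result is true for n = i, so S(i) = i(5i^2 + 3i + 2).
Then S(i+1) = S(i) + (15i^2 + 21i + 10) = (i(5i^2 + 3i + 2)) + (15i^2 + 21i + 10).
Simplifying, S(i+1) = (i + 1)(5i^2 + 13i + 10) = (i+1)(5(i+1)^2 + 3(i+1) + 2),
which is the closed form with n = i+1.
By induction, the statement is established for all n ≥ 1.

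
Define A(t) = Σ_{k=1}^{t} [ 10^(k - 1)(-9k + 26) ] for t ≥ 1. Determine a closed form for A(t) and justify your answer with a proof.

We claim A(t) = 10^t(-t + 3) - 3 for all t ≥ 1.
For the base case t = 1: A(1) = 17, and the closed form gives 17. They agree.
Inductive step: assume the claim holds for t = k, so A(k) = 10^k(-k + 3) - 3.
Then A(k+1) = A(k) + (10^k(-9k + 17)) = (10^k(-k + 3) - 3) + (10^k(-9k + 17)).
Simplifying, A(k+1) = -10·10^k·k + 20·10^k - 3 = 10^(k+1)(-(k+1) + 3) - 3,
which is the closed form with t = k+1.
By the principle of mathematical induction, the result holds for all t ≥ 1.

A(t) = 10^t(-t + 3) - 3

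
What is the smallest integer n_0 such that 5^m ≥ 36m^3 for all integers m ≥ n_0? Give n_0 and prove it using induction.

n_0 = 6

At m = 5: 3125 < 4500, so the inequality fails and n_0 ≥ 6. We prove 5^m ≥ 36m^3 for all m ≥ 6.
Base step (m = 6): 5^m = 15625 and 36m^3 = 7776, so 15625 ≥ 7776.
For the inductive step, assume it holds for an arbitrary j ≥ 6, so 5^j ≥ 36j^3.
Then 5^(j + 1) = 5·(5^j) ≥ 5·(36j^3).
Also, for j ≥ 6 we have 5·(36j^3) ≥ 36(j+1)^3, since 5 ≥ (1 + 1/j)^3 for all j ≥ 6.
Combining, 5^(j + 1) ≥ 36(j+1)^3.
By the principle of mathematical induction, the result holds for all m ≥ 6.
Hence the smallest such n_0 is 6.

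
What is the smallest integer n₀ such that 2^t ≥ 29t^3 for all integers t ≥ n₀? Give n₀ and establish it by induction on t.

n₀ = 18

At t = 17: 131072 < 142477, so the inequality fails and n₀ ≥ 18. We prove 2^t ≥ 29t^3 for all t ≥ 18.
For the base case t = 18: 2^t = 262144 and 29t^3 = 169128, so 262144 ≥ 169128.
Suppose the result is true for t = p, so 2^p ≥ 29p^3.
Then 2^(p + 1) = 2·(2^p) ≥ 2·(29p^3).
Also, for p ≥ 18 we have 2·(29p^3) ≥ 29(p+1)^3, since 2 ≥ (1 + 1/p)^3 for all p ≥ 18.
Combining, 2^(p + 1) ≥ 29(p+1)^3.
Hence, by induction on t, the claim holds for every t ≥ 18.
Hence the smallest such n₀ is 18.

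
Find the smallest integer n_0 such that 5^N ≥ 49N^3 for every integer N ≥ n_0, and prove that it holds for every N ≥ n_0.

n_0 = 6

At N = 5: 3125 < 6125, so the inequality fails and n_0 ≥ 6. We prove 5^N ≥ 49N^3 for all N ≥ 6.
Base case (N = 6): 5^N = 15625 and 49N^3 = 10584, so 15625 ≥ 10584.
For the inductive step, assume it holds for an arbitrary j ≥ 6, so 5^j ≥ 49j^3.
Then 5^(j + 1) = 5·(5^j) ≥ 5·(49j^3).
Also, for j ≥ 6 we have 5·(49j^3) ≥ 49(j+1)^3, since 5 ≥ (1 + 1/j)^3 for all j ≥ 6.
Combining, 5^(j + 1) ≥ 49(j+1)^3.
Hence, by induction on N, the claim holds for every N ≥ 6.
Hence the smallest such n_0 is 6.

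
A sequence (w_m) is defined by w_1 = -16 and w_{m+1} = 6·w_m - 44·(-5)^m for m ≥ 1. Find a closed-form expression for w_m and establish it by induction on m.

Computing the first terms: w_1 = -16, w_2 = 124, w_3 = -356. This suggests w_m = 4(-5)^m + 4·6^(m - 1).
Base step (m = 1): the formula gives -16 = -16 = w_1.
Suppose the result is true for m = r, so w_r = 4(-5)^r + 4·6^(r - 1).
Then w_{r+1} = 6·w_r - 44·(-5)^r = 6·(4(-5)^r + 4·6^(r - 1)) - 44·(-5)^r = 4(-5)^(r + 1) + 4·6^r = 4(-5)^(r+1) + 4·6^((r+1) - 1),
which is the claimed formula at m = r+1.
By induction, the statement is established for all m ≥ 1.

w_m = 4(-5)^m + 4·6^(m - 1)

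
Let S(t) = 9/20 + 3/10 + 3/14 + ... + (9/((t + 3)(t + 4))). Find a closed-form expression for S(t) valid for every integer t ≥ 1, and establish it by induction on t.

S(t) = 9t/(4(t + 4))

We claim S(t) = 9t/(4(t + 4)) for all t ≥ 1.
When t = 1: S(1) = 9/20, and the closed form gives 9/20. They agree.
For the inductive step, assume it holds for an arbitrary j ≥ 1, so S(j) = 9j/(4(j + 4)).
Then S(j+1) = S(j) + (9/((j + 4)(j + 5))) = (9j/(4(j + 4))) + (9/((j + 4)(j + 5))).
Simplifying, S(j+1) = 9(j + 1)/(4(j + 5)) = 9(j+1)/(4((j+1) + 4)),
which is the closed form with t = j+1.
By the principle of mathematical induction, the result holds for all t ≥ 1.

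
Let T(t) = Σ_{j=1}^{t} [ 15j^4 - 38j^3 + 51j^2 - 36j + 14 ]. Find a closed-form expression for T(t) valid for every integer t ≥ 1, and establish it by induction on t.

T(t) = t(3t^4 - 2t^3 + 3t^2 - 2t + 4)

We claim T(t) = t(3t^4 - 2t^3 + 3t^2 - 2t + 4) for all t ≥ 1.
Base step (t = 1): T(1) = 6, and the closed form gives 6. They agree.
Inductive step: assume the claim holds for t = j, so T(j) = j(3j^4 - 2j^3 + 3j^2 - 2j + 4).
Then T(j+1) = T(j) + (15j^4 + 22j^3 + 27j^2 + 12j + 6) = (j(3j^4 - 2j^3 + 3j^2 - 2j + 4)) + (15j^4 + 22j^3 + 27j^2 + 12j + 6).
Simplifying, T(j+1) = (j + 1)(3j^4 + 10j^3 + 15j^2 + 10j + 6) = (j+1)(3(j+1)^4 - 2(j+1)^3 + 3(j+1)^2 - 2(j+1) + 4),
which is the closed form with t = j+1.
By the principle of mathematical induction, the result holds for all t ≥ 1.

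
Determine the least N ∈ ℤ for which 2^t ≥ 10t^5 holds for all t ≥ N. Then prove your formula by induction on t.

At t = 27: 134217728 < 143489070, so the inequality fails and N ≥ 28. We prove 2^t ≥ 10t^5 for all t ≥ 28.
When t = 28: 2^t = 268435456 and 10t^5 = 172103680, so 268435456 ≥ 172103680.
Inductive step: assume the claim holds for t = k, so 2^k ≥ 10k^5.
Then 2^(k + 1) = 2·(2^k) ≥ 2·(10k^5).
Also, for k ≥ 28 we have 2·(10k^5) ≥ 10(k+1)^5, since 2 ≥ (1 + 1/k)^5 for all k ≥ 28.
Combining, 2^(k + 1) ≥ 10(k+1)^5.
By induction, the statement is established for all t ≥ 28.
Hence the smallest such N is 28.

N = 28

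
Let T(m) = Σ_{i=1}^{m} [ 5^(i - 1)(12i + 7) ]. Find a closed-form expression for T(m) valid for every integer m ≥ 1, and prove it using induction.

T(m) = 5^m(3m + 1) - 1

We claim T(m) = 5^m(3m + 1) - 1 for all m ≥ 1.
For the base case m = 1: T(1) = 19, and the closed form gives 19. They agree.
Inductive step: assume the claim holds for m = i, so T(i) = 5^i(3i + 1) - 1.
Then T(i+1) = T(i) + (5^i(12i + 19)) = (5^i(3i + 1) - 1) + (5^i(12i + 19)).
Simplifying, T(i+1) = 15·5^i·i + 20·5^i - 1 = 5^(i+1)(3(i+1) + 1) - 1,
which is the closed form with m = i+1.
By the principle of mathematical induction, the result holds for all m ≥ 1.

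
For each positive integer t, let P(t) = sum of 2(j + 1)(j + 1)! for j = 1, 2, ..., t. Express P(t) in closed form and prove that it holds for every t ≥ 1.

We claim P(t) = 2(t + 2)! - 4 for all t ≥ 1.
For the base case t = 1: P(1) = 8, and the closed form gives 8. They agree.
Inductive step: assume the claim holds for t = j, so P(j) = 2(j + 2)! - 4.
Then P(j+1) = P(j) + (2(j + 2)(j + 2)!) = (2(j + 2)! - 4) + (2(j + 2)(j + 2)!).
Simplifying, P(j+1) = 2((j+1) + 2)! - 4,
which is the closed form with t = j+1.
Hence, by induction on t, the claim holds for every t ≥ 1.

P(t) = 2(t + 2)! - 4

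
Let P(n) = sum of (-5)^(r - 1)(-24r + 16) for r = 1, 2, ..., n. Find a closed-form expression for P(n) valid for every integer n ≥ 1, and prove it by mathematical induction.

P(n) = 2(-5)^n(2n - 1) + 2

We claim P(n) = 2(-5)^n(2n - 1) + 2 for all n ≥ 1.
Base case (n = 1): P(1) = -8, and the closed form gives -8. They agree.
Inductive step: suppose the statement holds for some r ≥ 1, so P(r) = 2(-5)^r(2r - 1) + 2.
Then P(r+1) = P(r) + ((-5)^r(-24r - 8)) = (2(-5)^r(2r - 1) + 2) + ((-5)^r(-24r - 8)).
Simplifying, P(r+1) = -20(-5)^r·r - 10(-5)^r + 2 = 2(-5)^(r+1)(2(r+1) - 1) + 2,
which is the closed form with n = r+1.
By induction, the statement is established for all n ≥ 1.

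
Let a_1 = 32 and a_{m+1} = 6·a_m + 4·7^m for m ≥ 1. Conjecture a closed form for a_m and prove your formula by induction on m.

Computing the first terms: a_1 = 32, a_2 = 220, a_3 = 1516. This suggests a_m = 4·6^(m - 1) + 4·7^m.
Base case (m = 1): the formula gives 32 = 32 = a_1.
Inductive step: suppose the statement holds for some j ≥ 1, so a_j = 4·6^(j - 1) + 4·7^j.
Then a_{j+1} = 6·a_j + 4·7^j = 6·(4·6^(j - 1) + 4·7^j) + 4·7^j = 4·6^j + 4·7^(j + 1) = 4·6^((j+1) - 1) + 4·7^(j+1),
which is the claimed formula at m = j+1.
Hence, by induction on m, the claim holds for every m ≥ 1.

a_m = 4·6^(m - 1) + 4·7^m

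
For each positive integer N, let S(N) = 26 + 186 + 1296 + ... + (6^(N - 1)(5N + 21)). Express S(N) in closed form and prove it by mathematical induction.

We claim S(N) = 6^N(N + 4) - 4 for all N ≥ 1.
Base step (N = 1): S(1) = 26, and the closed form gives 26. They agree.
Inductive step: assume the claim holds for N = m, so S(m) = 6^m(m + 4) - 4.
Then S(m+1) = S(m) + (6^m(5m + 26)) = (6^m(m + 4) - 4) + (6^m(5m + 26)).
Simplifying, S(m+1) = 6·6^m·m + 30·6^m - 4 = 6^(m+1)((m+1) + 4) - 4,
which is the closed form with N = m+1.
By induction, the statement is established for all N ≥ 1.

S(N) = 6^N(N + 4) - 4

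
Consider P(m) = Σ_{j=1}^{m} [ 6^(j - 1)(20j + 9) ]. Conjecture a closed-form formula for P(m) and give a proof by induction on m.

We claim P(m) = 6^m(4m + 1) - 1 for all m ≥ 1.
Base step (m = 1): P(1) = 29, and the closed form gives 29. They agree.
Inductive step: assume the claim holds for m = j, so P(j) = 6^j(4j + 1) - 1.
Then P(j+1) = P(j) + (6^j(20j + 29)) = (6^j(4j + 1) - 1) + (6^j(20j + 29)).
Simplifying, P(j+1) = 24·6^j·j + 30·6^j - 1 = 6^(j+1)(4(j+1) + 1) - 1,
which is the closed form with m = j+1.
By induction, the statement is established for all m ≥ 1.

P(m) = 6^m(4m + 1) - 1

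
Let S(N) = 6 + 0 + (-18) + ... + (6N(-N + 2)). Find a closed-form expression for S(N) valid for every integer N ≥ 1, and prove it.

We claim S(N) = -N(N + 1)(2N - 5) for all N ≥ 1.
Base case (N = 1): S(1) = 6, and the closed form gives 6. They agree.
Inductive step: suppose the statement holds for some k ≥ 1, so S(k) = k(-2k^2 + 3k + 5).
Then S(k+1) = S(k) + (-6k^2 + 6) = (k(-2k^2 + 3k + 5)) + (-6k^2 + 6).
Simplifying, S(k+1) = -(k + 1)(k + 2)(2k - 3) = -(k+1)((k+1) + 1)(2(k+1) - 5),
which is the closed form with N = k+1.
This completes the induction.

S(N) = -N(N + 1)(2N - 5)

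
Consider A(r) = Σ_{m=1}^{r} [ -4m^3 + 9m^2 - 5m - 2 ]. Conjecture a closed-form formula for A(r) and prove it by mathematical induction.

A(r) = -r(r^3 - r^2 - r + 3)

We claim A(r) = -r(r^3 - r^2 - r + 3) for all r ≥ 1.
Base step (r = 1): A(1) = -2, and the closed form gives -2. They agree.
For the inductive step, assume it holds for an arbitrary m ≥ 1, so A(m) = m(-m^3 + m^2 + m - 3).
Then A(m+1) = A(m) + (-4m^3 - 3m^2 + m - 2) = (m(-m^3 + m^2 + m - 3)) + (-4m^3 - 3m^2 + m - 2).
Simplifying, A(m+1) = -(m + 1)(m^3 + 2m^2 + 2) = -(m+1)((m+1)^3 - (m+1)^2 - (m+1) + 3),
which is the closed form with r = m+1.
Hence, by induction on r, the claim holds for every r ≥ 1.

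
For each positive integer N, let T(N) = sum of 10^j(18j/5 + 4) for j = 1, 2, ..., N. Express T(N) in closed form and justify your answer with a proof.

T(N) = 4·10^N(N + 1) - 4

We claim T(N) = 4·10^N(N + 1) - 4 for all N ≥ 1.
For the base case N = 1: T(1) = 76, and the closed form gives 76. They agree.
Suppose the result is true for N = j, so T(j) = 4·10^j(j + 1) - 4.
Then T(j+1) = T(j) + (10^j(36j + 76)) = (4·10^j(j + 1) - 4) + (10^j(36j + 76)).
Simplifying, T(j+1) = 40·10^j·j + 80·10^j - 4 = 4·10^(j+1)((j+1) + 1) - 4,
which is the closed form with N = j+1.
This completes the induction.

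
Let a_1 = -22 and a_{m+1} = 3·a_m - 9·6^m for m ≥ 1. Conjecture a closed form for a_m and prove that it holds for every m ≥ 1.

Computing the first terms: a_1 = -22, a_2 = -120, a_3 = -684. This suggests a_m = -4·3^(m - 1) - 3·6^m.
Base step (m = 1): the formula gives -22 = -22 = a_1.
Inductive step: assume the claim holds for m = i, so a_i = -4·3^(i - 1) - 3·6^i.
Then a_{i+1} = 3·a_i - 9·6^i = 3·(-4·3^(i - 1) - 3·6^i) - 9·6^i = -4·3^i - 3·6^(i + 1) = -4·3^((i+1) - 1) - 3·6^(i+1),
which is the claimed formula at m = i+1.
Hence, by induction on m, the claim holds for every m ≥ 1.

a_m = -4·3^(m - 1) - 3·6^m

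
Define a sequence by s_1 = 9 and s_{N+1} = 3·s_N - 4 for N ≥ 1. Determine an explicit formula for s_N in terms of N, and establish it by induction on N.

Computing the first terms: s_1 = 9, s_2 = 23, s_3 = 65. This suggests s_N = 7·3^(N - 1) + 2.
When N = 1: the formula gives 9 = 9 = s_1.
Inductive step: assume the claim holds for N = m, so s_m = 7·3^(m - 1) + 2.
Then s_{m+1} = 3·s_m - 4 = 3·(7·3^(m - 1) + 2) - 4 = 7·3^m + 2 = 7·3^((m+1) - 1) + 2,
which is the claimed formula at N = m+1.
Hence, by induction on N, the claim holds for every N ≥ 1.

s_N = 7·3^(N - 1) + 2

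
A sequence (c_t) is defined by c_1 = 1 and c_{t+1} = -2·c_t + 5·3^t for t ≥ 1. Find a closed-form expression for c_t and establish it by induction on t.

Computing the first terms: c_1 = 1, c_2 = 13, c_3 = 19. This suggests c_t = (-2)^t + 3^t.
For the base case t = 1: the formula gives 1 = 1 = c_1.
Inductive step: assume the claim holds for t = i, so c_i = (-2)^i + 3^i.
Then c_{i+1} = -2·c_i + 5·3^i = -2·((-2)^i + 3^i) + 5·3^i = (-2)^(i + 1) + 3^(i + 1),
which is the claimed formula at t = i+1.
By induction, the statement is established for all t ≥ 1.

c_t = (-2)^t + 3^t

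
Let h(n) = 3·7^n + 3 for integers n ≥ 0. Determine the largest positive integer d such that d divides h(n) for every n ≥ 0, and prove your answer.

Computing the first values: h(0) = 6 and h(1) = 24; gcd(6, 24) = 6, so d ≤ 6.
We prove 6 | 3·7^n + 3 for all n ≥ 0 by induction on n.
For the base case n = 0: h(0) = 6 = 6·(1), so 6 | h(0).
Inductive step: assume the claim holds for n = i, i.e. 6 | h(i). Then
h(i+1) = 3·7^(i+1) + 3 = 7·(3·7^i + 3) - 18 = 7·h(i) - 18. The first term is divisible by 6 by the inductive hypothesis, and -18 is divisible by 6. Hence 6 | h(i+1).
This completes the induction.
Therefore the largest such d is 6.

d = 6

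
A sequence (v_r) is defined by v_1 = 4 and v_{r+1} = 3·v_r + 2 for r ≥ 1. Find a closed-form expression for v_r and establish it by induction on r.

v_r = 5·3^(r - 1) - 1

Computing the first terms: v_1 = 4, v_2 = 14, v_3 = 44. This suggests v_r = 5·3^(r - 1) - 1.
Base step (r = 1): the formula gives 4 = 4 = v_1.
Inductive step: assume the claim holds for r = j, so v_j = 5·3^(j - 1) - 1.
Then v_{j+1} = 3·v_j + 2 = 3·(5·3^(j - 1) - 1) + 2 = 5·3^j - 1 = 5·3^((j+1) - 1) - 1,
which is the claimed formula at r = j+1.
By induction, the statement is established for all r ≥ 1.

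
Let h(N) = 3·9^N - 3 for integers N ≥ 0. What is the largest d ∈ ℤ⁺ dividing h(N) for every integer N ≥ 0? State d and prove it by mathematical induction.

Computing the first values: h(0) = 0 and h(1) = 24; gcd(0, 24) = 24, so d ≤ 24.
We prove 24 | 3·9^N - 3 for all N ≥ 0 by induction on N.
Base step (N = 0): h(0) = 0 = 24·(0), so 24 | h(0).
Inductive step: assume the claim holds for N = j, i.e. 24 | h(j). Then
h(j+1) = 3·9^(j+1) - 3 = 9·(3·9^j - 3) + 24 = 9·h(j) + 24. The first term is divisible by 24 by the inductive hypothesis, and 24 is divisible by 24. Hence 24 | h(j+1).
This completes the induction.
Therefore the largest such d is 24.

d = 24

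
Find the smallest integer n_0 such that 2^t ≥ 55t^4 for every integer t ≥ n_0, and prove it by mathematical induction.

n_0 = 25

At t = 24: 16777216 < 18247680, so the inequality fails and n_0 ≥ 25. We prove 2^t ≥ 55t^4 for all t ≥ 25.
Base case (t = 25): 2^t = 33554432 and 55t^4 = 21484375, so 33554432 ≥ 21484375.
Inductive step: suppose the statement holds for some k ≥ 25, so 2^k ≥ 55k^4.
Then 2^(k + 1) = 2·(2^k) ≥ 2·(55k^4).
Also, for k ≥ 25 we have 2·(55k^4) ≥ 55(k+1)^4, since 2 ≥ (1 + 1/k)^4 for all k ≥ 25.
Combining, 2^(k + 1) ≥ 55(k+1)^4.
Hence, by induction on t, the claim holds for every t ≥ 25.
Hence the smallest such n_0 is 25.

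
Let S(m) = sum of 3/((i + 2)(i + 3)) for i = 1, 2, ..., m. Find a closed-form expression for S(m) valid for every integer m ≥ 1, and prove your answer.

We claim S(m) = m/(m + 3) for all m ≥ 1.
When m = 1: S(1) = 1/4, and the closed form gives 1/4. They agree.
Suppose the result is true for m = i, so S(i) = i/(i + 3).
Then S(i+1) = S(i) + (3/((i + 3)(i + 4))) = (i/(i + 3)) + (3/((i + 3)(i + 4))).
Simplifying, S(i+1) = (i + 1)/(i + 4) = (i+1)/((i+1) + 3),
which is the closed form with m = i+1.
By induction, the statement is established for all m ≥ 1.

S(m) = m/(m + 3)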